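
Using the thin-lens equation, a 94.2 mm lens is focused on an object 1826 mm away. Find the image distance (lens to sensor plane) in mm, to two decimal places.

1/dᵢ = 1/f − 1/dₒ = 1/94.2 − 1/1826 = 0.0100681 mm⁻¹.
dᵢ = 1/0.0100681 ≈ 99.3239 mm.

99.32 mm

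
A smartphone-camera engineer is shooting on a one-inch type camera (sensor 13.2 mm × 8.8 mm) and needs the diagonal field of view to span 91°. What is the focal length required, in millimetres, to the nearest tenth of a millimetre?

7.8 mm

Sensor diagonal = √(13.2² + 8.8²) = √251.6800 ≈ 15.8644 mm.
From α = 2·arctan(d/2f) we get f = d / (2·tan(α/2)).
With d = 15.8644 mm and α/2 = 45.5°, tan(α/2) ≈ 1.01761, so f ≈ 15.8644 / 2.03521 ≈ 7.7950 mm.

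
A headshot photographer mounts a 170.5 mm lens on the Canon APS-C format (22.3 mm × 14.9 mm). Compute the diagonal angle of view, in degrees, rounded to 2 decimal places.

Sensor diagonal = √(22.3² + 14.9²) = √719.3000 ≈ 26.8198 mm.
Angle of view α = 2·arctan(d/2f) with d = 26.8198 mm and f = 170.5 mm.
d/2f = 0.07865; arctan(0.07865) ≈ 4.4971°, so α ≈ 8.9942°.

8.99°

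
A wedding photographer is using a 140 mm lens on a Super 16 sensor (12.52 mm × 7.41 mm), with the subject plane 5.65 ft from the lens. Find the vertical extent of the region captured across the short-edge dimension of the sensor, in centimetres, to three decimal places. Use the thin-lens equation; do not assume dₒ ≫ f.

8.374 cm

dₒ: 5.65 ft × 304.8 mm/ft = 1722.12 mm.
Similar triangles through the lens centre give W/dₒ = h/dᵢ; with 1/f = 1/dₒ + 1/dᵢ this gives W = h·(dₒ − f)/f.
W = 7.41 mm × (1722.12 − 140) / 140 = 7.41 × 11.3009 ≈ 83.739 mm = 8.37393 cm.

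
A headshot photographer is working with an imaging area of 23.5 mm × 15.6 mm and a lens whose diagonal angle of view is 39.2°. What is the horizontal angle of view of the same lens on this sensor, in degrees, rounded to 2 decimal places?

33.05°

Sensor diagonal = √(23.5² + 15.6²) = √795.6100 ≈ 28.2066 mm.
From the diagonal AOV: f = 28.2066 / (2·tan(19.6°)) = 28.2066 / 0.71217 ≈ 39.6066 mm.
Horizontal AOV = 2·arctan(23.5 / (2 × 39.6066)) = 2·arctan(0.29667) ≈ 33.0478°.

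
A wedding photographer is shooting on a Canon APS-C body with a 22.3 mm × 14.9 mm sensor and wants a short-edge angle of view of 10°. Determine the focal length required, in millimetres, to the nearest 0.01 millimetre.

From α = 2·arctan(h/2f) we get f = h / (2·tan(α/2)).
With h = 14.9 mm and α/2 = 5°, tan(α/2) ≈ 0.08749, so f ≈ 14.9 / 0.17498 ≈ 85.1539 mm.

85.15 mm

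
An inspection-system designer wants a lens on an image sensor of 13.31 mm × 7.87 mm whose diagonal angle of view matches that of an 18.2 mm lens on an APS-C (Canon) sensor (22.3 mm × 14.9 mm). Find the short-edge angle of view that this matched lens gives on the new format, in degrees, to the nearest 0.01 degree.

41.11°

Sensor diagonal = √(22.3² + 14.9²) = √719.3000 ≈ 26.8198 mm.
Sensor diagonal = √(13.31² + 7.87²) = √239.0930 ≈ 15.4626 mm.
Equal diagonal AOV ⇒ f₂ = f₁ · 15.4626/26.8198 = 18.2 × 0.57654 ≈ 10.4930 mm.
Short-edge AOV on the new format = 2·arctan(7.87 / (2 × 10.4930)) = 2·arctan(0.37501) ≈ 41.1133°.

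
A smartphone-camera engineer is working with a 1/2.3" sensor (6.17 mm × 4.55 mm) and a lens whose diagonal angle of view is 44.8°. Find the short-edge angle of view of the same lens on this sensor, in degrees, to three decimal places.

Sensor diagonal = √(6.17² + 4.55²) = √58.7714 ≈ 7.6663 mm.
From the diagonal AOV: f = 7.6663 / (2·tan(22.4°)) = 7.6663 / 0.82434 ≈ 9.2999 mm.
Short-edge AOV = 2·arctan(4.55 / (2 × 9.2999)) = 2·arctan(0.24463) ≈ 27.4923°.

27.492°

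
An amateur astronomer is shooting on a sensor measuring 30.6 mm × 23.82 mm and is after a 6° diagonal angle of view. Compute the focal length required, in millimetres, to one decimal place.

370.0 mm

Sensor diagonal = √(30.6² + 23.82²) = √1503.7524 ≈ 38.7782 mm.
From α = 2·arctan(d/2f) we get f = d / (2·tan(α/2)).
With d = 38.7782 mm and α/2 = 3°, tan(α/2) ≈ 0.05241, so f ≈ 38.7782 / 0.10482 ≈ 369.9665 mm.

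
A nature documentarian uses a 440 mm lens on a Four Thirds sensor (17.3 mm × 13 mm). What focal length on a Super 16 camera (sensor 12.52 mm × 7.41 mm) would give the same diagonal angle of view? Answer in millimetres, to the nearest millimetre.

296 mm

Sensor diagonal = √(17.3² + 13²) = √468.2900 ≈ 21.6400 mm.
Sensor diagonal = √(12.52² + 7.41²) = √211.6585 ≈ 14.5485 mm.
Equal angle of view means equal diagonal/f ratio, so f₂ = f₁ · (diagonal₂/diagonal₁) = 440 × 14.5485/21.6400.
f₂ = 440 × 0.67230 ≈ 295.810 mm.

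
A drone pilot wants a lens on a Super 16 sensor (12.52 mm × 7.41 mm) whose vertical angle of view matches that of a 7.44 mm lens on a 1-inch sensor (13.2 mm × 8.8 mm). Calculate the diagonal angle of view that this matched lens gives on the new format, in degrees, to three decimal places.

Equal vertical AOV ⇒ f₂ = f₁ · 7.41/8.8 = 7.44 × 0.84205 ≈ 6.2648 mm.
Sensor diagonal = √(12.52² + 7.41²) = √211.6585 ≈ 14.5485 mm.
Diagonal AOV on the new format = 2·arctan(14.5485 / (2 × 6.2648)) = 2·arctan(1.16113) ≈ 98.5278°.

98.528°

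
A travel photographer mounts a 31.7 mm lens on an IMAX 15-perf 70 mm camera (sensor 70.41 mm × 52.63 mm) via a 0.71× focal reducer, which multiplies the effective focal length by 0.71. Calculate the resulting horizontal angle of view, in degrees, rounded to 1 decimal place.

Effective focal length f = 31.7 × 0.71 = 22.507 mm.
α = 2·arctan(70.41 / (2 × 22.507)) = 2·arctan(1.56418) ≈ 114.8174°.

114.8°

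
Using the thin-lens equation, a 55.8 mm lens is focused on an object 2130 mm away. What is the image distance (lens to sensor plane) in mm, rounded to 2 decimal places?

1/dᵢ = 1/f − 1/dₒ = 1/55.8 − 1/2130 = 0.0174517 mm⁻¹.
dᵢ = 1/0.0174517 ≈ 57.3011 mm.

57.30 mm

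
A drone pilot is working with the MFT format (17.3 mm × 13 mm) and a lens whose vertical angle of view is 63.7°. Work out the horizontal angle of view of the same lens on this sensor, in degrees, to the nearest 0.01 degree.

79.16°

From the vertical AOV: f = 13 / (2·tan(31.85°)) = 13 / 1.24247 ≈ 10.4630 mm.
Horizontal AOV = 2·arctan(17.3 / (2 × 10.4630)) = 2·arctan(0.82672) ≈ 79.1625°.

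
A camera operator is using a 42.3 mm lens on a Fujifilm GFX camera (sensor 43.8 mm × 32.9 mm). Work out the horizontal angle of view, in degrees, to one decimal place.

54.7°

Angle of view α = 2·arctan(w/2f) with w = 43.8 mm and f = 42.3 mm.
w/2f = 0.51773; arctan(0.51773) ≈ 27.3720°, so α ≈ 54.7440°.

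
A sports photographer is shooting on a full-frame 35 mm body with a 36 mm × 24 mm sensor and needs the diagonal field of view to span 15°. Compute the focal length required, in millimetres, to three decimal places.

Sensor diagonal = √(36² + 24²) = √1872.0000 ≈ 43.2666 mm.
From α = 2·arctan(d/2f) we get f = d / (2·tan(α/2)).
With d = 43.2666 mm and α/2 = 7.5°, tan(α/2) ≈ 0.13165, so f ≈ 43.2666 / 0.26330 ≈ 164.3213 mm.

164.321 mm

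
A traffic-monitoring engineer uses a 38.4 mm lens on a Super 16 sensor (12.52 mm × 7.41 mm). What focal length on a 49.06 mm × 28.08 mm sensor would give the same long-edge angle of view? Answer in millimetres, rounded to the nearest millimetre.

150 mm

Equal angle of view means equal width/f ratio, so f₂ = f₁ · (width₂/width₁) = 38.4 × 49.06/12.52.
f₂ = 38.4 × 3.91853 ≈ 150.472 mm.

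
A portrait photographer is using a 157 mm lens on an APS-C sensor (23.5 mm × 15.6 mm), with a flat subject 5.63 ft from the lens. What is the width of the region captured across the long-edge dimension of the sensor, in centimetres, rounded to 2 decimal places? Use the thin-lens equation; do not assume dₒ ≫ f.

dₒ: 5.63 ft × 304.8 mm/ft = 1716.02 mm.
Similar triangles through the lens centre give W/dₒ = w/dᵢ; with 1/f = 1/dₒ + 1/dᵢ this gives W = w·(dₒ − f)/f.
W = 23.5 mm × (1716.02 − 157) / 157 = 23.5 × 9.9301 ≈ 233.357 mm = 23.3357 cm.

23.34 cm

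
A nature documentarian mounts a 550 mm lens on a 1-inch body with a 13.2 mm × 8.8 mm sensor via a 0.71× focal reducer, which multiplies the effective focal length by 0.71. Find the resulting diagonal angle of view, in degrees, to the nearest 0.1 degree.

Effective focal length f = 550 × 0.71 = 390.5 mm.
Sensor diagonal = √(13.2² + 8.8²) = √251.6800 ≈ 15.8644 mm.
α = 2·arctan(15.864 / (2 × 390.5)) = 2·arctan(0.02031) ≈ 2.3274°.

2.3°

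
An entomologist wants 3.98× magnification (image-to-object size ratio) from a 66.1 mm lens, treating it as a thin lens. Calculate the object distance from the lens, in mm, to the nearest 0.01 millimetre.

82.71 mm

With m = dᵢ/dₒ and 1/f = 1/dₒ + 1/dᵢ, substituting dᵢ = m·dₒ gives 1/f = (1 + 1/m)/dₒ, hence dₒ = f·(1 + 1/m).
dₒ = 66.1 × (1 + 1/3.98) = 66.1 × 1.25126 ≈ 82.708 mm.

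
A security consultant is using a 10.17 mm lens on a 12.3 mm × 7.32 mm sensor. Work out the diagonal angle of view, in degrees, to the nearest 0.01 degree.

Sensor diagonal = √(12.3² + 7.32²) = √204.8724 ≈ 14.3134 mm.
Angle of view α = 2·arctan(d/2f) with d = 14.3134 mm and f = 10.17 mm.
d/2f = 0.70371; arctan(0.70371) ≈ 35.1343°, so α ≈ 70.2685°.

70.27°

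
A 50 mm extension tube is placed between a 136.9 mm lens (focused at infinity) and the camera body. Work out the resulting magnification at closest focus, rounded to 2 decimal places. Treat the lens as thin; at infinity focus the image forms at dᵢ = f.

The tube moves the image plane from f to f + e, so dᵢ = 136.9 + 50 = 186.9 mm. Focus is achieved when 1/f = 1/dₒ + 1/dᵢ, giving dₒ = 1/(1/f − 1/(f+e)).
Magnification m = dᵢ/dₒ = (f+e)·(1/f − 1/(f+e)) = e/f = 50/136.9 ≈ 0.3652.

0.37×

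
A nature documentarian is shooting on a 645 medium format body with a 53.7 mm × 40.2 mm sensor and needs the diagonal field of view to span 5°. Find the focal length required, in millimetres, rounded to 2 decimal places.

Sensor diagonal = √(53.7² + 40.2²) = √4499.7300 ≈ 67.0800 mm.
From α = 2·arctan(d/2f) we get f = d / (2·tan(α/2)).
With d = 67.0800 mm and α/2 = 2.5°, tan(α/2) ≈ 0.04366, so f ≈ 67.0800 / 0.08732 ≈ 768.1926 mm.

768.19 mm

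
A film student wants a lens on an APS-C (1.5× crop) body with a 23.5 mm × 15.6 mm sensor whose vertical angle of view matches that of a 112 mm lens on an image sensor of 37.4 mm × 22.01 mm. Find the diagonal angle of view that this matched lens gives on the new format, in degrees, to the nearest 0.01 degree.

20.15°

Equal vertical AOV ⇒ f₂ = f₁ · 15.6/22.01 = 112 × 0.70877 ≈ 79.3821 mm.
Sensor diagonal = √(23.5² + 15.6²) = √795.6100 ≈ 28.2066 mm.
Diagonal AOV on the new format = 2·arctan(28.2066 / (2 × 79.3821)) = 2·arctan(0.17766) ≈ 20.1485°.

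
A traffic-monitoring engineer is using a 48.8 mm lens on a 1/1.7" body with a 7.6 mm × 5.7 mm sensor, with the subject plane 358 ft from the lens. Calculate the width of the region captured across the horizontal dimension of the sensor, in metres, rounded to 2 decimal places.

16.99 m

dₒ: 358 ft × 304.8 mm/ft = 109118.40 mm.
Similar triangles through the lens centre give W/dₒ = w/dᵢ; with 1/f = 1/dₒ + 1/dᵢ this gives W = w·(dₒ − f)/f.
W = 7.6 mm × (109118 − 48.8) / 48.8 = 7.6 × 2235.0327 ≈ 16986.249 mm = 16.9862 m.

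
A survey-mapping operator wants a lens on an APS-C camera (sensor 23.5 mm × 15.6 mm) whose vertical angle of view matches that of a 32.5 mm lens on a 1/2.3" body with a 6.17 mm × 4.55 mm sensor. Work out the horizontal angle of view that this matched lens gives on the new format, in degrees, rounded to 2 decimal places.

12.04°

Equal vertical AOV ⇒ f₂ = f₁ · 15.6/4.55 = 32.5 × 3.42857 ≈ 111.4286 mm.
Horizontal AOV on the new format = 2·arctan(23.5 / (2 × 111.4286)) = 2·arctan(0.10545) ≈ 12.0390°.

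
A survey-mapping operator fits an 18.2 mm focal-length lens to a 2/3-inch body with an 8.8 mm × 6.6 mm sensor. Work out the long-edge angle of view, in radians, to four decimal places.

0.4744 rad

Angle of view α = 2·arctan(w/2f) with w = 8.8 mm and f = 18.2 mm.
w/2f = 0.24176; arctan(0.24176) ≈ 0.2372 rad, so α ≈ 0.4744 rad.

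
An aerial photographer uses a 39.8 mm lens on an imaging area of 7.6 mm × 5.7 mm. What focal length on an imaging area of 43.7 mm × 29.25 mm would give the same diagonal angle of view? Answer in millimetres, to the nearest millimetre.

220 mm

Sensor diagonal = √(7.6² + 5.7²) = √90.2500 ≈ 9.5000 mm.
Sensor diagonal = √(43.7² + 29.25²) = √2765.2525 ≈ 52.5857 mm.
Equal angle of view means equal diagonal/f ratio, so f₂ = f₁ · (diagonal₂/diagonal₁) = 39.8 × 52.5857/9.5000.
f₂ = 39.8 × 5.53533 ≈ 220.306 mm.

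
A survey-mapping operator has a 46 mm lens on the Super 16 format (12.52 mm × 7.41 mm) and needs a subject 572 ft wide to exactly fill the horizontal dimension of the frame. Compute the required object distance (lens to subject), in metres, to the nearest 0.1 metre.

W: 572 ft × 304.8 mm/ft = 174345.59 mm.
Magnification m = w/W = dᵢ/dₒ; combined with 1/f = 1/dₒ + 1/dᵢ this gives dₒ = f·(1 + W/w).
dₒ = 46 mm × (1 + 174346/12.52) = 46 × 13926.3670 ≈ 640612.880 mm = 640.613 m.

640.6 m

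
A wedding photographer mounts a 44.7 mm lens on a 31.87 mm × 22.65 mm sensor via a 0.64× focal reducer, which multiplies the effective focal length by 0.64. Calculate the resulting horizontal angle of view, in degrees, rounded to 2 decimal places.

58.24°

Effective focal length f = 44.7 × 0.64 = 28.608 mm.
α = 2·arctan(31.87 / (2 × 28.608)) = 2·arctan(0.55701) ≈ 58.2367°.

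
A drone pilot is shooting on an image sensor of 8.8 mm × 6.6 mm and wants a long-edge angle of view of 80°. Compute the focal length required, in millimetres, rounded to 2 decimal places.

From α = 2·arctan(w/2f) we get f = w / (2·tan(α/2)).
With w = 8.8 mm and α/2 = 40°, tan(α/2) ≈ 0.83910, so f ≈ 8.8 / 1.67820 ≈ 5.2437 mm.

5.24 mm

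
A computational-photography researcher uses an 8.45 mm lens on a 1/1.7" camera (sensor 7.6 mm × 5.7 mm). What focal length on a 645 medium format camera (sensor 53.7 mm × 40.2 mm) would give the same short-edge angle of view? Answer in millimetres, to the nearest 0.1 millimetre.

59.6 mm

Equal angle of view means equal height/f ratio, so f₂ = f₁ · (height₂/height₁) = 8.45 × 40.2/5.7.
f₂ = 8.45 × 7.05263 ≈ 59.595 mm.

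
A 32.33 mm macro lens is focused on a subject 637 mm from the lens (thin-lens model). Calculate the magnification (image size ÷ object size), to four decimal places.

0.0535×

Thin lens: 1/f = 1/dₒ + 1/dᵢ → 1/dᵢ = 1/32.33 − 1/637 = 0.0293612 mm⁻¹, so dᵢ ≈ 34.0586 mm.
Magnification m = dᵢ/dₒ = 34.0586/637 ≈ 0.05347.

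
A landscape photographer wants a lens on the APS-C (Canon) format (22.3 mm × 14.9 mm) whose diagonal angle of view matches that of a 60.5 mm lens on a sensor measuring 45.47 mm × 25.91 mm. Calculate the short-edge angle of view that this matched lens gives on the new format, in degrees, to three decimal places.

27.023°

Sensor diagonal = √(45.47² + 25.91²) = √2738.8490 ≈ 52.3340 mm.
Sensor diagonal = √(22.3² + 14.9²) = √719.3000 ≈ 26.8198 mm.
Equal diagonal AOV ⇒ f₂ = f₁ · 26.8198/52.3340 = 60.5 × 0.51247 ≈ 31.0046 mm.
Short-edge AOV on the new format = 2·arctan(14.9 / (2 × 31.0046)) = 2·arctan(0.24029) ≈ 27.0225°.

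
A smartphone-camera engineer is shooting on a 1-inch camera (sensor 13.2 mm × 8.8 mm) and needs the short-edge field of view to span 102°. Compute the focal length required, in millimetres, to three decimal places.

3.563 mm

From α = 2·arctan(h/2f) we get f = h / (2·tan(α/2)).
With h = 8.8 mm and α/2 = 51°, tan(α/2) ≈ 1.23490, so f ≈ 8.8 / 2.46979 ≈ 3.5630 mm.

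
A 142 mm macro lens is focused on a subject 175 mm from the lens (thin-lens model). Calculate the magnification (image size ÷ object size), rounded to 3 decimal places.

4.303×

Thin lens: 1/f = 1/dₒ + 1/dᵢ → 1/dᵢ = 1/142 − 1/175 = 0.0013280 mm⁻¹, so dᵢ ≈ 753.0303 mm.
Magnification m = dᵢ/dₒ = 753.0303/175 ≈ 4.30303.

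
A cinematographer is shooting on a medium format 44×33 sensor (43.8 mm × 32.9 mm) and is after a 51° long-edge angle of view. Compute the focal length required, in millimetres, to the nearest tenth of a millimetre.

From α = 2·arctan(w/2f) we get f = w / (2·tan(α/2)).
With w = 43.8 mm and α/2 = 25.5°, tan(α/2) ≈ 0.47698, so f ≈ 43.8 / 0.95395 ≈ 45.9143 mm.

45.9 mm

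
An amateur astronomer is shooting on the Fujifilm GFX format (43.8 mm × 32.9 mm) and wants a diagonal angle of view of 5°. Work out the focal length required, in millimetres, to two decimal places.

627.33 mm

Sensor diagonal = √(43.8² + 32.9²) = √3000.8500 ≈ 54.7800 mm.
From α = 2·arctan(d/2f) we get f = d / (2·tan(α/2)).
With d = 54.7800 mm and α/2 = 2.5°, tan(α/2) ≈ 0.04366, so f ≈ 54.7800 / 0.08732 ≈ 627.3343 mm.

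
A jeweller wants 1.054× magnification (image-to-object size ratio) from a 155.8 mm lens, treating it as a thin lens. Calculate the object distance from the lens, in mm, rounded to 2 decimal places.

303.62 mm

With m = dᵢ/dₒ and 1/f = 1/dₒ + 1/dᵢ, substituting dᵢ = m·dₒ gives 1/f = (1 + 1/m)/dₒ, hence dₒ = f·(1 + 1/m).
dₒ = 155.8 × (1 + 1/1.054) = 155.8 × 1.94877 ≈ 303.618 mm.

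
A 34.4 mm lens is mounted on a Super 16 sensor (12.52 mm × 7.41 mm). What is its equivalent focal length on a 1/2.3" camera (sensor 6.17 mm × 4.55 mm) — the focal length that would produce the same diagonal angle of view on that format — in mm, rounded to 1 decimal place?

Sensor diagonal = √(12.52² + 7.41²) = √211.6585 ≈ 14.5485 mm.
Sensor diagonal = √(6.17² + 4.55²) = √58.7714 ≈ 7.6663 mm.
Equal angle of view means equal diagonal/f ratio, so f₂ = f₁ · (diagonal₂/diagonal₁) = 34.4 × 7.6663/14.5485.
f₂ = 34.4 × 0.52694 ≈ 18.127 mm.

18.1 mm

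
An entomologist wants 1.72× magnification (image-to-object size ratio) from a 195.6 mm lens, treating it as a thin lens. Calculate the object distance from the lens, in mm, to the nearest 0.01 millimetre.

With m = dᵢ/dₒ and 1/f = 1/dₒ + 1/dᵢ, substituting dᵢ = m·dₒ gives 1/f = (1 + 1/m)/dₒ, hence dₒ = f·(1 + 1/m).
dₒ = 195.6 × (1 + 1/1.72) = 195.6 × 1.58140 ≈ 309.321 mm.

309.32 mm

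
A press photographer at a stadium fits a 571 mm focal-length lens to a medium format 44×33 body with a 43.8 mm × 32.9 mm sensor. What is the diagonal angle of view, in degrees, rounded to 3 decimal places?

Sensor diagonal = √(43.8² + 32.9²) = √3000.8500 ≈ 54.7800 mm.
Angle of view α = 2·arctan(d/2f) with d = 54.7800 mm and f = 571 mm.
d/2f = 0.04797; arctan(0.04797) ≈ 2.7463°, so α ≈ 5.4926°.

5.493°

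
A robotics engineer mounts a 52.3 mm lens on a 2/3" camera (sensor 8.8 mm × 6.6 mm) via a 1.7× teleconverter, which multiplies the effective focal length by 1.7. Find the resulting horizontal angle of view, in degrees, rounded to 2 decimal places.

Effective focal length f = 52.3 × 1.7 = 88.91 mm.
α = 2·arctan(8.8 / (2 × 88.91)) = 2·arctan(0.04949) ≈ 5.6663°.

5.67°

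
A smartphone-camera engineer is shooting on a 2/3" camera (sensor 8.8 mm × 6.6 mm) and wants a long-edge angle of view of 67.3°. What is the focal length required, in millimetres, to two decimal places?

From α = 2·arctan(w/2f) we get f = w / (2·tan(α/2)).
With w = 8.8 mm and α/2 = 33.65°, tan(α/2) ≈ 0.66566, so f ≈ 8.8 / 1.33131 ≈ 6.6100 mm.

6.61 mm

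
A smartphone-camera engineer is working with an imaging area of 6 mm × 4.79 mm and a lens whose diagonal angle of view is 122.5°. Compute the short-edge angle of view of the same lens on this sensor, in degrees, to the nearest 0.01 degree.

97.35°

Sensor diagonal = √(6² + 4.79²) = √58.9441 ≈ 7.6775 mm.
From the diagonal AOV: f = 7.6775 / (2·tan(61.25°)) = 7.6775 / 3.64552 ≈ 2.1060 mm.
Short-edge AOV = 2·arctan(4.79 / (2 × 2.1060)) = 2·arctan(1.13722) ≈ 97.3473°.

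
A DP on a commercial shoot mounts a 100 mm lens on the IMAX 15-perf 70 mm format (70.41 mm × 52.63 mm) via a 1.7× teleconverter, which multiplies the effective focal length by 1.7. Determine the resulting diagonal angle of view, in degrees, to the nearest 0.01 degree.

28.99°

Effective focal length f = 100 × 1.7 = 170 mm.
Sensor diagonal = √(70.41² + 52.63²) = √7727.4850 ≈ 87.9061 mm.
α = 2·arctan(87.906 / (2 × 170)) = 2·arctan(0.25855) ≈ 28.9925°.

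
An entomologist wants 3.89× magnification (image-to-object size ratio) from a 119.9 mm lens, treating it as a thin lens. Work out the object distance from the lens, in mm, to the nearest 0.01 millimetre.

150.72 mm

With m = dᵢ/dₒ and 1/f = 1/dₒ + 1/dᵢ, substituting dᵢ = m·dₒ gives 1/f = (1 + 1/m)/dₒ, hence dₒ = f·(1 + 1/m).
dₒ = 119.9 × (1 + 1/3.89) = 119.9 × 1.25707 ≈ 150.723 mm.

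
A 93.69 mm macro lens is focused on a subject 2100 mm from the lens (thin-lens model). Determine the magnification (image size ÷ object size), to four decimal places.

Thin lens: 1/f = 1/dₒ + 1/dᵢ → 1/dᵢ = 1/93.69 − 1/2100 = 0.0101973 mm⁻¹, so dᵢ ≈ 98.0651 mm.
Magnification m = dᵢ/dₒ = 98.0651/2100 ≈ 0.04670.

0.0467×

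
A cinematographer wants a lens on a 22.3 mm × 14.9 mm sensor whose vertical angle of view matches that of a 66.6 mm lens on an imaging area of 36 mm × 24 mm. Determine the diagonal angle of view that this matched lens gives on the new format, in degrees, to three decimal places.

Equal vertical AOV ⇒ f₂ = f₁ · 14.9/24 = 66.6 × 0.62083 ≈ 41.3475 mm.
Sensor diagonal = √(22.3² + 14.9²) = √719.3000 ≈ 26.8198 mm.
Diagonal AOV on the new format = 2·arctan(26.8198 / (2 × 41.3475)) = 2·arctan(0.32432) ≈ 35.9380°.

35.938°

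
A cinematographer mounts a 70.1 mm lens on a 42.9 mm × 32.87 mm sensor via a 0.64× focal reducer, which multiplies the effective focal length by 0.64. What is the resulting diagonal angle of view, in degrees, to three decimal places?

62.123°

Effective focal length f = 70.1 × 0.64 = 44.864 mm.
Sensor diagonal = √(42.9² + 32.87²) = √2920.8469 ≈ 54.0449 mm.
α = 2·arctan(54.045 / (2 × 44.864)) = 2·arctan(0.60232) ≈ 62.1227°.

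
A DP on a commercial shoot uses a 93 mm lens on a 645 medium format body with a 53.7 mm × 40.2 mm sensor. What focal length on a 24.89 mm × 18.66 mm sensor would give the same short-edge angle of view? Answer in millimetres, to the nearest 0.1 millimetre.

Equal angle of view means equal height/f ratio, so f₂ = f₁ · (height₂/height₁) = 93 × 18.66/40.2.
f₂ = 93 × 0.46418 ≈ 43.169 mm.

43.2 mm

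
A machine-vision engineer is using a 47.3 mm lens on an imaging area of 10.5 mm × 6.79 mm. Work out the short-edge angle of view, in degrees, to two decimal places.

8.21°

Angle of view α = 2·arctan(h/2f) with h = 6.79 mm and f = 47.3 mm.
h/2f = 0.07178; arctan(0.07178) ≈ 4.1054°, so α ≈ 8.2108°.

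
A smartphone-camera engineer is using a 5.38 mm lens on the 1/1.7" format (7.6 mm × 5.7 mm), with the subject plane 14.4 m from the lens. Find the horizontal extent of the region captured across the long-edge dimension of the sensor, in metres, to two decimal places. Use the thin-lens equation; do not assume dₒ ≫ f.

20.33 m

dₒ: 14.4 m = 14400 mm.
Similar triangles through the lens centre give W/dₒ = w/dᵢ; with 1/f = 1/dₒ + 1/dᵢ this gives W = w·(dₒ − f)/f.
W = 7.6 mm × (14400 − 5.38) / 5.38 = 7.6 × 2675.5799 ≈ 20334.407 mm = 20.3344 m.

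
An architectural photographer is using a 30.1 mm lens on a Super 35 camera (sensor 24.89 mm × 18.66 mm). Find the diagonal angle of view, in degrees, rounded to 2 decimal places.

Sensor diagonal = √(24.89² + 18.66²) = √967.7077 ≈ 31.1080 mm.
Angle of view α = 2·arctan(d/2f) with d = 31.1080 mm and f = 30.1 mm.
d/2f = 0.51674; arctan(0.51674) ≈ 27.3274°, so α ≈ 54.6548°.

54.65°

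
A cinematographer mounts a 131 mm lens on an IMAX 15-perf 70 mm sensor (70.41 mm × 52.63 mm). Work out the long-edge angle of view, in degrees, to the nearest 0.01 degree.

Angle of view α = 2·arctan(w/2f) with w = 70.41 mm and f = 131 mm.
w/2f = 0.26874; arctan(0.26874) ≈ 15.0423°, so α ≈ 30.0846°.

30.08°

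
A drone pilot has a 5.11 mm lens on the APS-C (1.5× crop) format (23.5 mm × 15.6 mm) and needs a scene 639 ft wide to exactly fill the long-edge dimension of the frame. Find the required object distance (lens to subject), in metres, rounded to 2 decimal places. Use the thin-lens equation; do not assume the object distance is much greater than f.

W: 639 ft × 304.8 mm/ft = 194767.19 mm.
Magnification m = w/W = dᵢ/dₒ; combined with 1/f = 1/dₒ + 1/dᵢ this gives dₒ = f·(1 + W/w).
dₒ = 5.11 mm × (1 + 194767/23.5) = 5.11 × 8288.9657 ≈ 42356.615 mm = 42.3566 m.

42.36 m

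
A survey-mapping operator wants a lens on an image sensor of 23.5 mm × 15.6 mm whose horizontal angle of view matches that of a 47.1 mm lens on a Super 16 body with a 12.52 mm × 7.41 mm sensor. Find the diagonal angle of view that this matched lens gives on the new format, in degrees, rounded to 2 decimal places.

18.13°

Equal horizontal AOV ⇒ f₂ = f₁ · 23.5/12.52 = 47.1 × 1.87700 ≈ 88.4065 mm.
Sensor diagonal = √(23.5² + 15.6²) = √795.6100 ≈ 28.2066 mm.
Diagonal AOV on the new format = 2·arctan(28.2066 / (2 × 88.4065)) = 2·arctan(0.15953) ≈ 18.1278°.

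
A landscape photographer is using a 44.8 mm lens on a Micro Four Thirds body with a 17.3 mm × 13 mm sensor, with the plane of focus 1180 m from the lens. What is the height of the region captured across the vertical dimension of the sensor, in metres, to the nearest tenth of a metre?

dₒ: 1180 m = 1.18e+06 mm.
Similar triangles through the lens centre give W/dₒ = h/dᵢ; with 1/f = 1/dₒ + 1/dᵢ this gives W = h·(dₒ − f)/f.
W = 13 mm × (1.18e+06 − 44.8) / 44.8 = 13 × 26338.2857 ≈ 342397.714 mm = 342.398 m.

342.4 m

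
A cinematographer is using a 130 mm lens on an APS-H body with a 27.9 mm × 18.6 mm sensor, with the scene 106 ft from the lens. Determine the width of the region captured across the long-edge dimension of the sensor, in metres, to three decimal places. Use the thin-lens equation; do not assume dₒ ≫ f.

6.906 m

dₒ: 106 ft × 304.8 mm/ft = 32308.80 mm.
Similar triangles through the lens centre give W/dₒ = w/dᵢ; with 1/f = 1/dₒ + 1/dᵢ this gives W = w·(dₒ − f)/f.
W = 27.9 mm × (32308.8 − 130) / 130 = 27.9 × 247.5292 ≈ 6906.065 mm = 6.90607 m.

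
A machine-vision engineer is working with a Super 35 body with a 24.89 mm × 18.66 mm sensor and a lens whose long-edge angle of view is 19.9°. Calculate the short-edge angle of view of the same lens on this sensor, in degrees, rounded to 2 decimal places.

From the long-edge AOV: f = 24.89 / (2·tan(9.95°)) = 24.89 / 0.35085 ≈ 70.9411 mm.
Short-edge AOV = 2·arctan(18.66 / (2 × 70.9411)) = 2·arctan(0.13152) ≈ 14.9848°.

14.98°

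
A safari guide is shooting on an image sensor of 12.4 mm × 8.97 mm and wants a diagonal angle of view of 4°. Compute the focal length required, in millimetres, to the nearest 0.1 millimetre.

Sensor diagonal = √(12.4² + 8.97²) = √234.2209 ≈ 15.3043 mm.
From α = 2·arctan(d/2f) we get f = d / (2·tan(α/2)).
With d = 15.3043 mm and α/2 = 2°, tan(α/2) ≈ 0.03492, so f ≈ 15.3043 / 0.06984 ≈ 219.1286 mm.

219.1 mm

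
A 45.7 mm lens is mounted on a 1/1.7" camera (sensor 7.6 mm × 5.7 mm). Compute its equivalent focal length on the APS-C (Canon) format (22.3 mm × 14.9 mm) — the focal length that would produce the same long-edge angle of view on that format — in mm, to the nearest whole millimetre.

Equal angle of view means equal width/f ratio, so f₂ = f₁ · (width₂/width₁) = 45.7 × 22.3/7.6.
f₂ = 45.7 × 2.93421 ≈ 134.093 mm.

134 mm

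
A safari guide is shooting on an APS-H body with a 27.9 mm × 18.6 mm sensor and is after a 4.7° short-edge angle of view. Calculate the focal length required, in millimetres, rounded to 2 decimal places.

From α = 2·arctan(h/2f) we get f = h / (2·tan(α/2)).
With h = 18.6 mm and α/2 = 2.35°, tan(α/2) ≈ 0.04104, so f ≈ 18.6 / 0.08208 ≈ 226.6178 mm.

226.62 mm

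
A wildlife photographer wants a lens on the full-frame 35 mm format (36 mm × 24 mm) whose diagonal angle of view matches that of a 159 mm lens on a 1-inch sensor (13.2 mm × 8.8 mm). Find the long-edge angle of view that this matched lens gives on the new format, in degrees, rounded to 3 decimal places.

4.754°

Sensor diagonal = √(13.2² + 8.8²) = √251.6800 ≈ 15.8644 mm.
Sensor diagonal = √(36² + 24²) = √1872.0000 ≈ 43.2666 mm.
Equal diagonal AOV ⇒ f₂ = f₁ · 43.2666/15.8644 = 159 × 2.72727 ≈ 433.6364 mm.
Long-edge AOV on the new format = 2·arctan(36 / (2 × 433.6364)) = 2·arctan(0.04151) ≈ 4.7539°.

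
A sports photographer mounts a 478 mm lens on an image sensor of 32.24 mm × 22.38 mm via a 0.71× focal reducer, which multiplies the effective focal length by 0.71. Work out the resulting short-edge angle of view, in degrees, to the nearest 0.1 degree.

3.8°

Effective focal length f = 478 × 0.71 = 339.38 mm.
α = 2·arctan(22.38 / (2 × 339.38)) = 2·arctan(0.03297) ≈ 3.7769°.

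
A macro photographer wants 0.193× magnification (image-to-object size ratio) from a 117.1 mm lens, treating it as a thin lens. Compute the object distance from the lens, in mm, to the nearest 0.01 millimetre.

With m = dᵢ/dₒ and 1/f = 1/dₒ + 1/dᵢ, substituting dᵢ = m·dₒ gives 1/f = (1 + 1/m)/dₒ, hence dₒ = f·(1 + 1/m).
dₒ = 117.1 × (1 + 1/0.193) = 117.1 × 6.18135 ≈ 723.836 mm.

723.84 mm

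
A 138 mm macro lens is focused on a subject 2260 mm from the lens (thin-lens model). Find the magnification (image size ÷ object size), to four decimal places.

Thin lens: 1/f = 1/dₒ + 1/dᵢ → 1/dᵢ = 1/138 − 1/2260 = 0.0068039 mm⁻¹, so dᵢ ≈ 146.9746 mm.
Magnification m = dᵢ/dₒ = 146.9746/2260 ≈ 0.06503.

0.0650×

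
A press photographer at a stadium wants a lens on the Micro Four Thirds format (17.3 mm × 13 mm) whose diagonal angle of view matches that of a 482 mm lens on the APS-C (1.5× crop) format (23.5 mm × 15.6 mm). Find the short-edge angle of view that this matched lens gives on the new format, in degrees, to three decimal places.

Sensor diagonal = √(23.5² + 15.6²) = √795.6100 ≈ 28.2066 mm.
Sensor diagonal = √(17.3² + 13²) = √468.2900 ≈ 21.6400 mm.
Equal diagonal AOV ⇒ f₂ = f₁ · 21.6400/28.2066 = 482 × 0.76720 ≈ 369.7893 mm.
Short-edge AOV on the new format = 2·arctan(13 / (2 × 369.7893)) = 2·arctan(0.01758) ≈ 2.0140°.

2.014°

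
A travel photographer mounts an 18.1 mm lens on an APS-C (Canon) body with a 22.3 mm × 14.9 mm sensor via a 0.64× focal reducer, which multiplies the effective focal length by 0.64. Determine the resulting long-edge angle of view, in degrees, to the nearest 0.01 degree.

87.81°

Effective focal length f = 18.1 × 0.64 = 11.584 mm.
α = 2·arctan(22.3 / (2 × 11.584)) = 2·arctan(0.96253) ≈ 87.8127°.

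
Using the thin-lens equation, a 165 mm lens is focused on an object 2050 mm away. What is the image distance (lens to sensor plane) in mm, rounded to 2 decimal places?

1/dᵢ = 1/f − 1/dₒ = 1/165 − 1/2050 = 0.0055728 mm⁻¹.
dᵢ = 1/0.0055728 ≈ 179.4430 mm.

179.44 mm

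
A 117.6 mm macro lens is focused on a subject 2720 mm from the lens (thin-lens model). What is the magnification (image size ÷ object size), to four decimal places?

Thin lens: 1/f = 1/dₒ + 1/dᵢ → 1/dᵢ = 1/117.6 − 1/2720 = 0.0081358 mm⁻¹, so dᵢ ≈ 122.9142 mm.
Magnification m = dᵢ/dₒ = 122.9142/2720 ≈ 0.04519.

0.0452×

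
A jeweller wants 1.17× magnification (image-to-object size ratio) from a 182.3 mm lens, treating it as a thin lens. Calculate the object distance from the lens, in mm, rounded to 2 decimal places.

338.11 mm

With m = dᵢ/dₒ and 1/f = 1/dₒ + 1/dᵢ, substituting dᵢ = m·dₒ gives 1/f = (1 + 1/m)/dₒ, hence dₒ = f·(1 + 1/m).
dₒ = 182.3 × (1 + 1/1.17) = 182.3 × 1.85470 ≈ 338.112 mm.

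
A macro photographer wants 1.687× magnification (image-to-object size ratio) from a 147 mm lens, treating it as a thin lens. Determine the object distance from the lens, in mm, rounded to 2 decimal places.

With m = dᵢ/dₒ and 1/f = 1/dₒ + 1/dᵢ, substituting dᵢ = m·dₒ gives 1/f = (1 + 1/m)/dₒ, hence dₒ = f·(1 + 1/m).
dₒ = 147 × (1 + 1/1.687) = 147 × 1.59277 ≈ 234.137 mm.

234.14 mm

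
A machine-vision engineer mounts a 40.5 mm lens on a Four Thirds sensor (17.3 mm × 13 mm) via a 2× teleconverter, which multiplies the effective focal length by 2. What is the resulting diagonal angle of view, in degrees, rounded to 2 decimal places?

Effective focal length f = 40.5 × 2 = 81 mm.
Sensor diagonal = √(17.3² + 13²) = √468.2900 ≈ 21.6400 mm.
α = 2·arctan(21.640 / (2 × 81)) = 2·arctan(0.13358) ≈ 15.2171°.

15.22°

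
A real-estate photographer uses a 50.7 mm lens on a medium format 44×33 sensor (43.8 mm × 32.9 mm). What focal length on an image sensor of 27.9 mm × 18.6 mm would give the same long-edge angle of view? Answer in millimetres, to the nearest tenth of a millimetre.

32.3 mm

Equal angle of view means equal width/f ratio, so f₂ = f₁ · (width₂/width₁) = 50.7 × 27.9/43.8.
f₂ = 50.7 × 0.63699 ≈ 32.295 mm.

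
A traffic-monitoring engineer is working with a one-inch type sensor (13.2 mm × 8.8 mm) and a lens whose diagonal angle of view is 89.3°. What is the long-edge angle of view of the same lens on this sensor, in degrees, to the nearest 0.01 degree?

Sensor diagonal = √(13.2² + 8.8²) = √251.6800 ≈ 15.8644 mm.
From the diagonal AOV: f = 15.8644 / (2·tan(44.65°)) = 15.8644 / 1.97571 ≈ 8.0297 mm.
Long-edge AOV = 2·arctan(13.2 / (2 × 8.0297)) = 2·arctan(0.82195) ≈ 78.8367°.

78.84°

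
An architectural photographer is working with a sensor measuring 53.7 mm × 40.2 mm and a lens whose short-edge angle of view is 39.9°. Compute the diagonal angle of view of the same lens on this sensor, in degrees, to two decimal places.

62.41°

From the short-edge AOV: f = 40.2 / (2·tan(19.95°)) = 40.2 / 0.72596 ≈ 55.3746 mm.
Sensor diagonal = √(53.7² + 40.2²) = √4499.7300 ≈ 67.0800 mm.
Diagonal AOV = 2·arctan(67.0800 / (2 × 55.3746)) = 2·arctan(0.60569) ≈ 62.4060°.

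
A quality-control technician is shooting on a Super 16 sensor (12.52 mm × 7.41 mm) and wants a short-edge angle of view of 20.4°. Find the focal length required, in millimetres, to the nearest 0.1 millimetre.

20.6 mm

From α = 2·arctan(h/2f) we get f = h / (2·tan(α/2)).
With h = 7.41 mm and α/2 = 10.2°, tan(α/2) ≈ 0.17993, so f ≈ 7.41 / 0.35986 ≈ 20.5915 mm.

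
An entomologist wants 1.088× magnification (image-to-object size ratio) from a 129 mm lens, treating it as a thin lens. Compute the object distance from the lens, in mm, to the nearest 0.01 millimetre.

With m = dᵢ/dₒ and 1/f = 1/dₒ + 1/dᵢ, substituting dᵢ = m·dₒ gives 1/f = (1 + 1/m)/dₒ, hence dₒ = f·(1 + 1/m).
dₒ = 129 × (1 + 1/1.088) = 129 × 1.91912 ≈ 247.566 mm.

247.57 mm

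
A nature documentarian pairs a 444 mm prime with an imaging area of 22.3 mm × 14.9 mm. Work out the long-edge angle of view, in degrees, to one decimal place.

2.9°

Angle of view α = 2·arctan(w/2f) with w = 22.3 mm and f = 444 mm.
w/2f = 0.02511; arctan(0.02511) ≈ 1.4385°, so α ≈ 2.8771°.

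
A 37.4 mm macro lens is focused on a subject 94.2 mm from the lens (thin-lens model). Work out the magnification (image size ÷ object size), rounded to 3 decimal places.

Thin lens: 1/f = 1/dₒ + 1/dᵢ → 1/dᵢ = 1/37.4 − 1/94.2 = 0.0161223 mm⁻¹, so dᵢ ≈ 62.0261 mm.
Magnification m = dᵢ/dₒ = 62.0261/94.2 ≈ 0.65845.

0.658×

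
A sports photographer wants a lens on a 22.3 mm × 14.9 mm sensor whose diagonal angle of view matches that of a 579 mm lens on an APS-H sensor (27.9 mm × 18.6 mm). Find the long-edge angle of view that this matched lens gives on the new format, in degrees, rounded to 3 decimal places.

Sensor diagonal = √(27.9² + 18.6²) = √1124.3700 ≈ 33.5316 mm.
Sensor diagonal = √(22.3² + 14.9²) = √719.3000 ≈ 26.8198 mm.
Equal diagonal AOV ⇒ f₂ = f₁ · 26.8198/33.5316 = 579 × 0.79984 ≈ 463.1045 mm.
Long-edge AOV on the new format = 2·arctan(22.3 / (2 × 463.1045)) = 2·arctan(0.02408) ≈ 2.7584°.

2.758°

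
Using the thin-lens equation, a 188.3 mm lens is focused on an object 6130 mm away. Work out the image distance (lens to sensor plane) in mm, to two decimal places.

1/dᵢ = 1/f − 1/dₒ = 1/188.3 − 1/6130 = 0.0051475 mm⁻¹.
dᵢ = 1/0.0051475 ≈ 194.2675 mm.

194.27 mm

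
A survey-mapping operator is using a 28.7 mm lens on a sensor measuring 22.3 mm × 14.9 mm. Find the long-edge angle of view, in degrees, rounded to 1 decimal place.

Angle of view α = 2·arctan(w/2f) with w = 22.3 mm and f = 28.7 mm.
w/2f = 0.38850; arctan(0.38850) ≈ 21.2312°, so α ≈ 42.4625°.

42.5°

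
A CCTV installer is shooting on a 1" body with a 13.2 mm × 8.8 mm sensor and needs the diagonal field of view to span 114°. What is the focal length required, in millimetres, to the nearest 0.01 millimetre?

Sensor diagonal = √(13.2² + 8.8²) = √251.6800 ≈ 15.8644 mm.
From α = 2·arctan(d/2f) we get f = d / (2·tan(α/2)).
With d = 15.8644 mm and α/2 = 57°, tan(α/2) ≈ 1.53986, so f ≈ 15.8644 / 3.07973 ≈ 5.1512 mm.

5.15 mm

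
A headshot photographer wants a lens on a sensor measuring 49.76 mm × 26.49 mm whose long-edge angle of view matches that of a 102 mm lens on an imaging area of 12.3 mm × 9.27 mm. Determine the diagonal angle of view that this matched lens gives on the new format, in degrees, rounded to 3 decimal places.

Equal long-edge AOV ⇒ f₂ = f₁ · 49.76/12.3 = 102 × 4.04553 ≈ 412.6439 mm.
Sensor diagonal = √(49.76² + 26.49²) = √3177.7777 ≈ 56.3718 mm.
Diagonal AOV on the new format = 2·arctan(56.3718 / (2 × 412.6439)) = 2·arctan(0.06831) ≈ 7.8151°.

7.815°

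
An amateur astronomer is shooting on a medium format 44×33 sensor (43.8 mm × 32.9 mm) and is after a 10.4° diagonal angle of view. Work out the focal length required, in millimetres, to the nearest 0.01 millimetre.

Sensor diagonal = √(43.8² + 32.9²) = √3000.8500 ≈ 54.7800 mm.
From α = 2·arctan(d/2f) we get f = d / (2·tan(α/2)).
With d = 54.7800 mm and α/2 = 5.2°, tan(α/2) ≈ 0.09101, so f ≈ 54.7800 / 0.18201 ≈ 300.9655 mm.

300.97 mm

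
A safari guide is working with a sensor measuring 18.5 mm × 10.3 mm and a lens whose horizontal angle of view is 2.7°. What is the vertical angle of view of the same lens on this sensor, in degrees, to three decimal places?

1.503°

From the horizontal AOV: f = 18.5 / (2·tan(1.35°)) = 18.5 / 0.04713 ≈ 392.5095 mm.
Vertical AOV = 2·arctan(10.3 / (2 × 392.5095)) = 2·arctan(0.01312) ≈ 1.5034°.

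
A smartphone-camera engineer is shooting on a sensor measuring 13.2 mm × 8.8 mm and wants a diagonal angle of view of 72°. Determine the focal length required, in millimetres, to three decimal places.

10.918 mm

Sensor diagonal = √(13.2² + 8.8²) = √251.6800 ≈ 15.8644 mm.
From α = 2·arctan(d/2f) we get f = d / (2·tan(α/2)).
With d = 15.8644 mm and α/2 = 36°, tan(α/2) ≈ 0.72654, so f ≈ 15.8644 / 1.45309 ≈ 10.9178 mm.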